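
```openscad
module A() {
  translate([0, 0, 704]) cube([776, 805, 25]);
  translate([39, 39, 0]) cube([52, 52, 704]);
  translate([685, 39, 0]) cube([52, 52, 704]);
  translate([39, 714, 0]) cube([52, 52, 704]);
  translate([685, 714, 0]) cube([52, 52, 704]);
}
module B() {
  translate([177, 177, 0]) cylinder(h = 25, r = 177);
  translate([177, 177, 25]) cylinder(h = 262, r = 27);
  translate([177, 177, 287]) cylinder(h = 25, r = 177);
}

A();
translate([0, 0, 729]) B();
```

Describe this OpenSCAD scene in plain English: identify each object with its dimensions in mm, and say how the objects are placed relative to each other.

A is a table with a 776×805 mm rectangular top, 25 mm thick, top surface at z = 729 mm, supported by four 52×52 mm square legs, each inset 39 mm from the nearest pair of top edges, running from the floor.

B is a spool: two coaxial disc flanges of radius 177 mm and thickness 25 mm, joined by a core cylinder of radius 27 mm and height 262 mm. The lower flange rests on z = 0 and the three cylinders share a vertical axis.

The spool is on top of the table.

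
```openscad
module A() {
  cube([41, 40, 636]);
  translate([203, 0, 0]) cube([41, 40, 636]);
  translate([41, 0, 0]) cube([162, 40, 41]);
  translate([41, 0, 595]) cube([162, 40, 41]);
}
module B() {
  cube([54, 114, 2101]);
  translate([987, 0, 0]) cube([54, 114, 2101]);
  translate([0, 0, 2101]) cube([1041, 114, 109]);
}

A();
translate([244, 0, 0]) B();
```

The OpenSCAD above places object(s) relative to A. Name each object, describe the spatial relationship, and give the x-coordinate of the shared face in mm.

The picture frame's +x face and the door frame's −x face are both at x = 244 mm.

A is a picture frame. B is a door frame. The door frame is against the picture frame's +x side, with their −y faces flush. The x-coordinate of the shared face is 244 mm.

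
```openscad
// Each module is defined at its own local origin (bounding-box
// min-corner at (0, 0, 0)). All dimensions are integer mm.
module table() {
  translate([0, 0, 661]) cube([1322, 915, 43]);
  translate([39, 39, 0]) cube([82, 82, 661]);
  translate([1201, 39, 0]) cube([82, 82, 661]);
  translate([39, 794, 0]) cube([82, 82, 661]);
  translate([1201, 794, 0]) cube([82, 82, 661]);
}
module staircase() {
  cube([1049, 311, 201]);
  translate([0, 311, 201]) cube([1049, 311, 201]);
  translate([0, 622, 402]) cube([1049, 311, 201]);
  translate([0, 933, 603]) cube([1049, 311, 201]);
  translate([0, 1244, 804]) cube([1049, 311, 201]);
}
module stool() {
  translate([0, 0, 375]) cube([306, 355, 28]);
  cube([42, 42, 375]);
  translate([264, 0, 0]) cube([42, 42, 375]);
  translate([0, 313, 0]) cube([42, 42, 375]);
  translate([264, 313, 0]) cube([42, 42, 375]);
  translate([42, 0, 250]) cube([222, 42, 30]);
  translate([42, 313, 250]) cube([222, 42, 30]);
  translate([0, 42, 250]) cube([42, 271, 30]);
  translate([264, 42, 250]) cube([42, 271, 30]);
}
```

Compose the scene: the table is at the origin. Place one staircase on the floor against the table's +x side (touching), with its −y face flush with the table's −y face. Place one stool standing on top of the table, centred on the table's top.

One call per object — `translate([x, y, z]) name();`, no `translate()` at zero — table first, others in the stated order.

table();
translate([1322, 0, 0]) staircase();
translate([508, 280, 704]) stool();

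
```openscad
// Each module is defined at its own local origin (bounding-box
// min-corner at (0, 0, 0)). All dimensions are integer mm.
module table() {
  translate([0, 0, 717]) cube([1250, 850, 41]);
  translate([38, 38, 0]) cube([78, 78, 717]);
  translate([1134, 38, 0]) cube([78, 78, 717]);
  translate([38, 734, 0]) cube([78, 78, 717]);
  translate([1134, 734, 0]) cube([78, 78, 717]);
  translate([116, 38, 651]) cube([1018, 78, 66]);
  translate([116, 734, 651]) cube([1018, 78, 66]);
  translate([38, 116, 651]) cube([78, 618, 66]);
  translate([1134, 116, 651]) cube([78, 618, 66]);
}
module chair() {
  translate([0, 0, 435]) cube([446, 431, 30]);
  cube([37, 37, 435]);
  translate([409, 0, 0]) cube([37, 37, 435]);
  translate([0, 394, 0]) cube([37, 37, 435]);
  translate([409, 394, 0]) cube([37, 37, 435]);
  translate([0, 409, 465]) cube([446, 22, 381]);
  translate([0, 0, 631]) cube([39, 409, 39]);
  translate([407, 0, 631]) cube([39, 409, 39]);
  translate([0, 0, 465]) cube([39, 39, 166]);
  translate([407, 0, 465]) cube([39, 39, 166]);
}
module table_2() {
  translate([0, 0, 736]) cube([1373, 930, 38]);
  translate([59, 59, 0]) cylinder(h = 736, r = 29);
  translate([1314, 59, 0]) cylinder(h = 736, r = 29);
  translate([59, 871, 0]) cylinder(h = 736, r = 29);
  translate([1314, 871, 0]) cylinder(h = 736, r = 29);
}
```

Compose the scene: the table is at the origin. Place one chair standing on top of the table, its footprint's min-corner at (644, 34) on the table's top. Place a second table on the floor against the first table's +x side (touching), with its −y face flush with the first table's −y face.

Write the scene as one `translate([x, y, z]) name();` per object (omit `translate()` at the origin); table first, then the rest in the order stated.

table();
translate([644, 34, 758]) chair();
translate([1250, 0, 0]) table_2();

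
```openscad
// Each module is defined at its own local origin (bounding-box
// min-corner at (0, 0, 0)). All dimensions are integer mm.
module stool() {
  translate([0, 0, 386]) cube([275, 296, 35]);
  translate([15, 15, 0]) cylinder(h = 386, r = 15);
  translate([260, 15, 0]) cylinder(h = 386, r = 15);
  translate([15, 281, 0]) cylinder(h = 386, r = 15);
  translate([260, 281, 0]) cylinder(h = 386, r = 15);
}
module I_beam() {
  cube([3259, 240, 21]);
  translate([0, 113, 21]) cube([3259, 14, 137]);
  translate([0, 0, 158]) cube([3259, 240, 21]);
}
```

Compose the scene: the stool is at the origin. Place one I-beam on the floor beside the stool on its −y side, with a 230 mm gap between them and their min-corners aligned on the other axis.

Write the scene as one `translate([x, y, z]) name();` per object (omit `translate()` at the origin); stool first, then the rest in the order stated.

stool();
translate([0, -470, 0]) I_beam();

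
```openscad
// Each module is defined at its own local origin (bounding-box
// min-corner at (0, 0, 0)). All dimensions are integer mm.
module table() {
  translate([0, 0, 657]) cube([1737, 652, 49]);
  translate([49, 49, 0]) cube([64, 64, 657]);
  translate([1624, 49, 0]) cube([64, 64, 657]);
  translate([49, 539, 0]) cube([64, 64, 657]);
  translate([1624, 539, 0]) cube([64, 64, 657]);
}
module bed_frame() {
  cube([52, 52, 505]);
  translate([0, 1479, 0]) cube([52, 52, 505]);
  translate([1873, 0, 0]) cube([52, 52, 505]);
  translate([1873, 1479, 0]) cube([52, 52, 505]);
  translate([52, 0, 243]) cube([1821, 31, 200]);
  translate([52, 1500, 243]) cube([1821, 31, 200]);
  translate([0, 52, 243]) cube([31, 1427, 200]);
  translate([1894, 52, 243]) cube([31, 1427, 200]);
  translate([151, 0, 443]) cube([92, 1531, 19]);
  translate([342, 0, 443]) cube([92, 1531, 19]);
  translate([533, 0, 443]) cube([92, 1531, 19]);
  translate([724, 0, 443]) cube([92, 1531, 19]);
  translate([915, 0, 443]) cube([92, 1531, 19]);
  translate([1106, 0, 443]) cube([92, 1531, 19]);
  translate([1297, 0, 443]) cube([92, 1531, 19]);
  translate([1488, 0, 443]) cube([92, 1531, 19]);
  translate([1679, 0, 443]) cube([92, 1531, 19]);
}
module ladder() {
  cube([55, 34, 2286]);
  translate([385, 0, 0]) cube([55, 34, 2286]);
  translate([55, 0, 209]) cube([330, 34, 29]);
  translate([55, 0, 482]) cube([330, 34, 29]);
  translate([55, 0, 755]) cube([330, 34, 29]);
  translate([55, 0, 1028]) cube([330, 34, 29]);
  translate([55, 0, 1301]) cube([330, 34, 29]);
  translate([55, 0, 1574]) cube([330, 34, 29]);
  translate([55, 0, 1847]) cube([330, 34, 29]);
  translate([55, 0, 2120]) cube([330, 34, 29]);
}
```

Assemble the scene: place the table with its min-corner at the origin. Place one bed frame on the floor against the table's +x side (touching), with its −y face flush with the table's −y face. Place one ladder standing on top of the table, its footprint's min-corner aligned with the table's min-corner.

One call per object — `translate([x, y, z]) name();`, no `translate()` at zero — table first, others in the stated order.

table();
translate([1737, 0, 0]) bed_frame();
translate([0, 0, 706]) ladder();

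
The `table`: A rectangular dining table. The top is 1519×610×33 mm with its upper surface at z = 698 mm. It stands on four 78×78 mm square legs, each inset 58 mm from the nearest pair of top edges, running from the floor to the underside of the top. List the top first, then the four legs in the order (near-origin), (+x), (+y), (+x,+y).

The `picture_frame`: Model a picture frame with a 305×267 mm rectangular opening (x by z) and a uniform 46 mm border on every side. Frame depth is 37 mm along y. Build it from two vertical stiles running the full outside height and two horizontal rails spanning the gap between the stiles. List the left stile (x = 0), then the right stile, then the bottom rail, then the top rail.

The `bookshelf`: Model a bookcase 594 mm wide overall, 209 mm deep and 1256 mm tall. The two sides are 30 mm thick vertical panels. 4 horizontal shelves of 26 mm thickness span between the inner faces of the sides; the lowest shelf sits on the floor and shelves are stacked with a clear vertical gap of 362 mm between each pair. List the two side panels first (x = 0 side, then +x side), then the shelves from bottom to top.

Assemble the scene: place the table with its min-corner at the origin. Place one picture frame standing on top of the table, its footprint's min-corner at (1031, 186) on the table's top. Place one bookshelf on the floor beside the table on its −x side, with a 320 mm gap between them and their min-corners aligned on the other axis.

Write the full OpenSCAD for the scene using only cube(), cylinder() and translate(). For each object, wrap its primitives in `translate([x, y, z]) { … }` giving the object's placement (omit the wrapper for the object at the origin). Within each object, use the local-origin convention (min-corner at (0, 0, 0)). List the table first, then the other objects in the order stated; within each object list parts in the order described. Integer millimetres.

translate([0, 0, 665]) cube([1519, 610, 33]);
translate([58, 58, 0]) cube([78, 78, 665]);
translate([1383, 58, 0]) cube([78, 78, 665]);
translate([58, 474, 0]) cube([78, 78, 665]);
translate([1383, 474, 0]) cube([78, 78, 665]);
translate([1031, 186, 698]) {
  cube([46, 37, 359]);
  translate([351, 0, 0]) cube([46, 37, 359]);
  translate([46, 0, 0]) cube([305, 37, 46]);
  translate([46, 0, 313]) cube([305, 37, 46]);
}
translate([-914, 0, 0]) {
  cube([30, 209, 1256]);
  translate([564, 0, 0]) cube([30, 209, 1256]);
  translate([30, 0, 0]) cube([534, 209, 26]);
  translate([30, 0, 388]) cube([534, 209, 26]);
  translate([30, 0, 776]) cube([534, 209, 26]);
  translate([30, 0, 1164]) cube([534, 209, 26]);
}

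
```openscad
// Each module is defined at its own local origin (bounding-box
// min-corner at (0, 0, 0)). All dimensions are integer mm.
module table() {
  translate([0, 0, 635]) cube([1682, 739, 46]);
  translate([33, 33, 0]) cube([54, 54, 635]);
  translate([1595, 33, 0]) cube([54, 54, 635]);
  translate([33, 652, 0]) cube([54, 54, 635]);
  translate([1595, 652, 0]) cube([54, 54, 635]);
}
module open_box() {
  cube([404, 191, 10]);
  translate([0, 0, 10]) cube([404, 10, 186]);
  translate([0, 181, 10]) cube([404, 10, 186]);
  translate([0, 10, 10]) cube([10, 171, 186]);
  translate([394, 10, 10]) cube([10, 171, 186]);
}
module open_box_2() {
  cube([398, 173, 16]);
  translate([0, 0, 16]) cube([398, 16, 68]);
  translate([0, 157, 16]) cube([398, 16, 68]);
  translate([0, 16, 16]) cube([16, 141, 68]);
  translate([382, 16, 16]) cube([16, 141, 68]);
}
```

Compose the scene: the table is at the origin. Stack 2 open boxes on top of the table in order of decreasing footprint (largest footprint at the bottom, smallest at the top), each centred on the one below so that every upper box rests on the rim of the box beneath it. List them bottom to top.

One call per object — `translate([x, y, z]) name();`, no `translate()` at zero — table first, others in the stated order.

table();
translate([639, 274, 681]) open_box();
translate([642, 283, 877]) open_box_2();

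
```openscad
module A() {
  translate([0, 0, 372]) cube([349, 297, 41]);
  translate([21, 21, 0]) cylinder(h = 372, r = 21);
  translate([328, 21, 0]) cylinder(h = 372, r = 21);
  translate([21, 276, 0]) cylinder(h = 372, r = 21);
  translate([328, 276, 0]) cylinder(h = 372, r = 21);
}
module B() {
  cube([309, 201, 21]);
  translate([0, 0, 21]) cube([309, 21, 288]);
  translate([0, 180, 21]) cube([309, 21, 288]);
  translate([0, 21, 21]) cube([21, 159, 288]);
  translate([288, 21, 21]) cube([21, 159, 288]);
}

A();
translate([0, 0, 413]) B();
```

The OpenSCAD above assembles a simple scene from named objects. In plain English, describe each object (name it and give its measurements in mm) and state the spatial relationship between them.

A is a simple wooden stool: a rectangular seat 349 mm (x) by 297 mm (y), 41 mm thick, top face at z = 413 mm, on four round legs, each 42 mm in diameter. The legs rest on z = 0, each leg's axis is inset half a diameter from the nearest pair of seat edges (so the leg's bounding box is flush with the corner).

B is an open storage box with external size 309×201×309 mm and wall thickness 21 mm (the base is also 21 mm thick). The base covers the whole footprint; the four walls stand on the base, with the y-facing walls full-width and the x-facing walls fitting between their inner faces.

The open box is on top of the stool.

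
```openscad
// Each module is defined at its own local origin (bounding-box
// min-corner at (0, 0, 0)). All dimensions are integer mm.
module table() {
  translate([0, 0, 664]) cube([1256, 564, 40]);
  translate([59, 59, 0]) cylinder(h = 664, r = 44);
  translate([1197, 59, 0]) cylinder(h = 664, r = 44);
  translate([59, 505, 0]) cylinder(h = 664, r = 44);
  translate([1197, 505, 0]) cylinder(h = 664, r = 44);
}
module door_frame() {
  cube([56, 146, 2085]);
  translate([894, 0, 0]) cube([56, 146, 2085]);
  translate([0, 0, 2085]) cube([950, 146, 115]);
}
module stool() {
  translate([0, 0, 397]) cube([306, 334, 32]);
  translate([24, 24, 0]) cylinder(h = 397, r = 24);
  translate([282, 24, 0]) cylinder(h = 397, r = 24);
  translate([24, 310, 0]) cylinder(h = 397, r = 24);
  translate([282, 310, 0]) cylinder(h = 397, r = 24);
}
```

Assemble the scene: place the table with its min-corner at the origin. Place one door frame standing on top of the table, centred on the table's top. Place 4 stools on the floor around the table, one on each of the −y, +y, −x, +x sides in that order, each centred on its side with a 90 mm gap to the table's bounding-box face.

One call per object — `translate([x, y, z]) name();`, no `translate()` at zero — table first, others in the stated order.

table();
translate([153, 209, 704]) door_frame();
translate([475, -424, 0]) stool();
translate([475, 654, 0]) stool();
translate([-396, 115, 0]) stool();
translate([1346, 115, 0]) stool();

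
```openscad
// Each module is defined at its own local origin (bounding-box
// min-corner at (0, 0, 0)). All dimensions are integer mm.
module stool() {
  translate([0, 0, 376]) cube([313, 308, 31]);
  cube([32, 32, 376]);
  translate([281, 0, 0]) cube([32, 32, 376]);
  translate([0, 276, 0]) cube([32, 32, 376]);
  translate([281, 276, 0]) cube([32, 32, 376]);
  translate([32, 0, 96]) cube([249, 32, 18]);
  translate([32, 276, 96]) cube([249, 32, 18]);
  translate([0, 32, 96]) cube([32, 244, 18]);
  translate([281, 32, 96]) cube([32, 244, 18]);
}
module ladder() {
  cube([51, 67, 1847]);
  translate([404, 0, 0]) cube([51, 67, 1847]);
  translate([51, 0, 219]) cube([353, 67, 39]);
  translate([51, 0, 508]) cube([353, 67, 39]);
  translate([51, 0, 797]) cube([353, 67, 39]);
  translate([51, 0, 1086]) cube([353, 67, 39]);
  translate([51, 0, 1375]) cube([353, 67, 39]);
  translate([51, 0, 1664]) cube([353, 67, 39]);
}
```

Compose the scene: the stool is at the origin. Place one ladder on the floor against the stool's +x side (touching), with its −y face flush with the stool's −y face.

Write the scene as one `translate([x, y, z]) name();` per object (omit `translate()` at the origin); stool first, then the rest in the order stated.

stool();
translate([313, 0, 0]) ladder();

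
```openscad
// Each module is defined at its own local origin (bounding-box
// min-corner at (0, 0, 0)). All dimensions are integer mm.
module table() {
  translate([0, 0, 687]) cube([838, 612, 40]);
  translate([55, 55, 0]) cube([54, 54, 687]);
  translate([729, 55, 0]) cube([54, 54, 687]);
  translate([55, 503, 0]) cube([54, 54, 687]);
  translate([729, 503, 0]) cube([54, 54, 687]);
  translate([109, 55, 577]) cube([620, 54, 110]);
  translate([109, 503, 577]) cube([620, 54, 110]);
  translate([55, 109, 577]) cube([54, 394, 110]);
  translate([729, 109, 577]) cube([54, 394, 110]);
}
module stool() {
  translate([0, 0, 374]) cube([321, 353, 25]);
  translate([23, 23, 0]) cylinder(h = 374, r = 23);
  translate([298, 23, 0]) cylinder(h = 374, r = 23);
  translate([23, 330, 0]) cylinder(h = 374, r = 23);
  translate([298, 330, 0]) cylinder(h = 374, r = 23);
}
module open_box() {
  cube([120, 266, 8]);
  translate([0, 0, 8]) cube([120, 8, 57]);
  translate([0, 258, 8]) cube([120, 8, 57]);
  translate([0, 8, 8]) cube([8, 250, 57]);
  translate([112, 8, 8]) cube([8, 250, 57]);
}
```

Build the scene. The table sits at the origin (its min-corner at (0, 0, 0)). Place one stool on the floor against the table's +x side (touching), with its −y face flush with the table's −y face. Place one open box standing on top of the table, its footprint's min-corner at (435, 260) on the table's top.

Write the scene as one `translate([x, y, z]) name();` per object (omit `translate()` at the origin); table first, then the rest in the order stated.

table();
translate([838, 0, 0]) stool();
translate([435, 260, 727]) open_box();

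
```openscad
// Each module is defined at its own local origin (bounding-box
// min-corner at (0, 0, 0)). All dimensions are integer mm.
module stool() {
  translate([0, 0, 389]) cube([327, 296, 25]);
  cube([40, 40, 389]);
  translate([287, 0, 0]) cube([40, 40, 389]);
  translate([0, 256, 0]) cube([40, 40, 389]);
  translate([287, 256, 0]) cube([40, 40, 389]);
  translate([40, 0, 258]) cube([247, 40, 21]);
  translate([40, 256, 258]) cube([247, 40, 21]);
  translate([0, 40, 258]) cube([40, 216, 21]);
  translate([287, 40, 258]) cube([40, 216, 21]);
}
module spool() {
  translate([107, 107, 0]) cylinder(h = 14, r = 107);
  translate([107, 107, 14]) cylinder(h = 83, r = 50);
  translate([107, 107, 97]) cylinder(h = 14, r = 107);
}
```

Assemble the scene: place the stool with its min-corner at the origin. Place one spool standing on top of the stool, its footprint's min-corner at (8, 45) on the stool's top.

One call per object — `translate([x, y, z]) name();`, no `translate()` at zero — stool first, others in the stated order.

stool();
translate([8, 45, 414]) spool();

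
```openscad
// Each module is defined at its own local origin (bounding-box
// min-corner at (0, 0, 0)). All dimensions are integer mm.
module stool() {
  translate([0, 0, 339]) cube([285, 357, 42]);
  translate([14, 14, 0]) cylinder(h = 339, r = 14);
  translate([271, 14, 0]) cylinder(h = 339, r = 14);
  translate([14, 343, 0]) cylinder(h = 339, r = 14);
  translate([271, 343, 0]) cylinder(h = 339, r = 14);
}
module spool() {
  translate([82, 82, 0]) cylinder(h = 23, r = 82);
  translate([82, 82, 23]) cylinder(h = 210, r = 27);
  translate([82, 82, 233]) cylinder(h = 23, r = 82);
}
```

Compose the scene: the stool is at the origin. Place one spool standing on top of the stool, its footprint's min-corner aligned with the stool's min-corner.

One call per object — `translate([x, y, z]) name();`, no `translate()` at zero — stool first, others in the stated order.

stool();
translate([0, 0, 381]) spool();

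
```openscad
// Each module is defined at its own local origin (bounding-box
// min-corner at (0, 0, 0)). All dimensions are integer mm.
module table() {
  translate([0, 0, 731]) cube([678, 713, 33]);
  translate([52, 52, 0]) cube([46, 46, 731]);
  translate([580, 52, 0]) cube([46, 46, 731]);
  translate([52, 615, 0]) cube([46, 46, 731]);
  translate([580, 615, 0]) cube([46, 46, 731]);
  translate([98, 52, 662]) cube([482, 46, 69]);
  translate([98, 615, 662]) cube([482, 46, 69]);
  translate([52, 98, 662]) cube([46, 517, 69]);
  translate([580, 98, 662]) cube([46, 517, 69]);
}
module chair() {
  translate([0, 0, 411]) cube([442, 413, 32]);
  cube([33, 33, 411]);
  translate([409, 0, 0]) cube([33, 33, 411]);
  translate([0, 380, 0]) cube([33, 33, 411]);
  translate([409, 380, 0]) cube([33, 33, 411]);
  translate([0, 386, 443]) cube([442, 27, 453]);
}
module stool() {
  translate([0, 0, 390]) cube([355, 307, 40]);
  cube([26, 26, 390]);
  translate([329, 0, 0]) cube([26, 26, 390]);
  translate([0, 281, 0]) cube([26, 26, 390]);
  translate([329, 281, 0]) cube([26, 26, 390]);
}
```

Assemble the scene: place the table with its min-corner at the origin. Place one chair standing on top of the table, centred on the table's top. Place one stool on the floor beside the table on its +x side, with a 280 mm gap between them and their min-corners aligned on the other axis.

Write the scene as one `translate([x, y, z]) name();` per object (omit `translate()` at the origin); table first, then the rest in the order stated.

table();
translate([118, 150, 764]) chair();
translate([958, 0, 0]) stool();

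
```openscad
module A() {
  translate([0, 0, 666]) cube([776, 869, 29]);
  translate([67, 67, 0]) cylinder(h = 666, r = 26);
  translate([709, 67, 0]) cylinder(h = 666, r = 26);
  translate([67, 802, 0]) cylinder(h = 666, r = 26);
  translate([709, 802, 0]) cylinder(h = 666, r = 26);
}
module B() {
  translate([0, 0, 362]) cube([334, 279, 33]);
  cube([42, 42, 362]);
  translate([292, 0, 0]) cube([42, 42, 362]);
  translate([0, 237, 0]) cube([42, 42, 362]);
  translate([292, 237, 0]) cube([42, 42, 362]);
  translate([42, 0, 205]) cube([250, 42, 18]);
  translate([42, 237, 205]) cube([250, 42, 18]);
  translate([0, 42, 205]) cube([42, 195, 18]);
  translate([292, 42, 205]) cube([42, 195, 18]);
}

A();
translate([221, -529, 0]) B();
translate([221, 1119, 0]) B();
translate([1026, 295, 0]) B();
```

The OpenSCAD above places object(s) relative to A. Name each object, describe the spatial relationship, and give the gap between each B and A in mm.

A is a table. B is a stool. Three stools sit around the table at the −y, +y, +x sides. The gap between each stool and the table is 250 mm.

Each stool's nearest face is 250 mm from the table's bounding box.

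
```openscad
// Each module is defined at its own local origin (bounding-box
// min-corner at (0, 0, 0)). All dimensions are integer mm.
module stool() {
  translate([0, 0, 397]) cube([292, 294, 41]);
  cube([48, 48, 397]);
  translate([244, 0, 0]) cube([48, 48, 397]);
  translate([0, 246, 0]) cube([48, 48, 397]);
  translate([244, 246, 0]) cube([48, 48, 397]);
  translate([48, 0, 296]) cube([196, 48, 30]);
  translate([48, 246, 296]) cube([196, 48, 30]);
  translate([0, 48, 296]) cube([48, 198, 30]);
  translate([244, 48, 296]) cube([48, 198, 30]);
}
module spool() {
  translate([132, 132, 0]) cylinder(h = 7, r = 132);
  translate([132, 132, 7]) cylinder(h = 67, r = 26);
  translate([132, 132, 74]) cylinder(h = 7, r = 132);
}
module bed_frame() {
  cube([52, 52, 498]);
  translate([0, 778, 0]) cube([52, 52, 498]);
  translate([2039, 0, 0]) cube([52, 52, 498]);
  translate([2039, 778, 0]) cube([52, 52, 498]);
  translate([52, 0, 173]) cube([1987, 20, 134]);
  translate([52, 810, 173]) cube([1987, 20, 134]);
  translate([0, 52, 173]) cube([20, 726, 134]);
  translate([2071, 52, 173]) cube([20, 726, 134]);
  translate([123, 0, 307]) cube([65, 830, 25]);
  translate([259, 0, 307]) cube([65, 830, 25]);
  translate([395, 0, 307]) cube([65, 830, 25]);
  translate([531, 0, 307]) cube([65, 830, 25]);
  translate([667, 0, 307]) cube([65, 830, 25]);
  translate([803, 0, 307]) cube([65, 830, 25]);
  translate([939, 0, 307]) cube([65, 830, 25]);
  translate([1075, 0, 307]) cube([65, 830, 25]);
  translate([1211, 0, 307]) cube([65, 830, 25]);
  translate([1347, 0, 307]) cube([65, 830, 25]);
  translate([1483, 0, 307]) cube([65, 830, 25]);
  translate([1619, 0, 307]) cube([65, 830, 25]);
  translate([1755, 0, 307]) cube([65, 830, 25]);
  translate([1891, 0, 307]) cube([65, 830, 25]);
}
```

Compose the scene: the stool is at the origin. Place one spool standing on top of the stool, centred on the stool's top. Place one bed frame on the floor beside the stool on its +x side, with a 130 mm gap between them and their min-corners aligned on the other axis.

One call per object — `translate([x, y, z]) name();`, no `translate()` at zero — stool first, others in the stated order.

stool();
translate([14, 15, 438]) spool();
translate([422, 0, 0]) bed_frame();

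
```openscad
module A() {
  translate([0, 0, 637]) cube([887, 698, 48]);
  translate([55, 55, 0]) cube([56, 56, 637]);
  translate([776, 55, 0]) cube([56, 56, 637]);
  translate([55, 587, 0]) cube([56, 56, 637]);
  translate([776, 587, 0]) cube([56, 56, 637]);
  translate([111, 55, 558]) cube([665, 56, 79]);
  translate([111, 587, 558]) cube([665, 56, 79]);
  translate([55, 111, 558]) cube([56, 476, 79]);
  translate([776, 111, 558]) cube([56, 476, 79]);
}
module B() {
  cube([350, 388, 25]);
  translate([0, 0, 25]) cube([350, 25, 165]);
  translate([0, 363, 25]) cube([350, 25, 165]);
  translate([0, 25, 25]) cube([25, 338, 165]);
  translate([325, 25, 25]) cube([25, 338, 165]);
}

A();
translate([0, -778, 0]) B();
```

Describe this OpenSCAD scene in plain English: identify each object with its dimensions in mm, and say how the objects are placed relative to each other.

A is a rectangular dining table. The top is 887×698×48 mm with its upper surface at z = 685 mm. It stands on four 56×56 mm square legs, each inset 55 mm from the nearest pair of top edges, running from the floor to the underside of the top. Four apron rails, 56 mm thick and 79 mm tall, run between adjacent legs with their top edges flush with the underside of the top and their outer faces flush with the legs' outer faces.

B is an open-topped rectangular box: outside dimensions 350×388×190 mm, with a uniform wall and base thickness of 25 mm. The base is a full 350×388 slab on the floor; four walls sit on top of the base. The front and back walls (the −y and +y sides) span the full width; the two side walls fit between them.

The open box is on the floor beside the table on its −y side.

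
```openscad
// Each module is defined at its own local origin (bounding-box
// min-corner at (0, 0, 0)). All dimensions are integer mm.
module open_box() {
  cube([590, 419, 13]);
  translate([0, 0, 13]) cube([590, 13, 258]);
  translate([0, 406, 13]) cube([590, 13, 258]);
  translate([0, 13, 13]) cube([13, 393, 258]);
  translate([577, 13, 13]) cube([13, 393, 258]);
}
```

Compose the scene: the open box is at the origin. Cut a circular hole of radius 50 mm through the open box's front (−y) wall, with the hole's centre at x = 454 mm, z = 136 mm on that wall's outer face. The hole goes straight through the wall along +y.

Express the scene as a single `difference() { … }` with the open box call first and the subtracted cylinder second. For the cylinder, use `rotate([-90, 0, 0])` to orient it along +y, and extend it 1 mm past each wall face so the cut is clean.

difference() {
  open_box();
  translate([454, -1, 136]) rotate([-90, 0, 0]) cylinder(h = 15, r = 50);
}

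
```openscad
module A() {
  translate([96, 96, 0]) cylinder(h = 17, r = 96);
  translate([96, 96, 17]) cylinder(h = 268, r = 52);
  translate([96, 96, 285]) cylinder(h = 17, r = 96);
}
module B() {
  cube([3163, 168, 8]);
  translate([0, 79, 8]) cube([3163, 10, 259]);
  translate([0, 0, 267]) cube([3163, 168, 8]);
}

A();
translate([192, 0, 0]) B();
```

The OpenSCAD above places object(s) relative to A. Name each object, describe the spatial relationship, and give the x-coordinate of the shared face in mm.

The spool's +x face and the I-beam's −x face are both at x = 192 mm.

A is a spool. B is an I-beam. The I-beam is against the spool's +x side, with their −y faces flush. The x-coordinate of the shared face is 192 mm.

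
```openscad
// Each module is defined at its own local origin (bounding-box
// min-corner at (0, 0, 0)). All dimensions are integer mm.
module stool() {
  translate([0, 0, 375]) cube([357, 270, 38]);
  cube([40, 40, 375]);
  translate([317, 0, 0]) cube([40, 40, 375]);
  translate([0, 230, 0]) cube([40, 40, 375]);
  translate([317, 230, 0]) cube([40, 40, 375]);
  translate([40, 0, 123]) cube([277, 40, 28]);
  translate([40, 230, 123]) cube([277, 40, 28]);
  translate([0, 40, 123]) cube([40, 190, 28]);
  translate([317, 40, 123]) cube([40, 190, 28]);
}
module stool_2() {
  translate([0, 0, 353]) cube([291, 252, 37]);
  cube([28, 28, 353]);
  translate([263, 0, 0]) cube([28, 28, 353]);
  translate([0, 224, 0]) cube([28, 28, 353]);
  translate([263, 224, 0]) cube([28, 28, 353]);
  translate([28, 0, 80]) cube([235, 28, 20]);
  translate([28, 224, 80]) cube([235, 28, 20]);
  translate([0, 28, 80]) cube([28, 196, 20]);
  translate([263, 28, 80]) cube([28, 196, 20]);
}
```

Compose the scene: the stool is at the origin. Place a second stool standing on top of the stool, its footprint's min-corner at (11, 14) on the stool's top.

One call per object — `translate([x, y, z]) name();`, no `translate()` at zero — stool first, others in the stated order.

stool();
translate([11, 14, 413]) stool_2();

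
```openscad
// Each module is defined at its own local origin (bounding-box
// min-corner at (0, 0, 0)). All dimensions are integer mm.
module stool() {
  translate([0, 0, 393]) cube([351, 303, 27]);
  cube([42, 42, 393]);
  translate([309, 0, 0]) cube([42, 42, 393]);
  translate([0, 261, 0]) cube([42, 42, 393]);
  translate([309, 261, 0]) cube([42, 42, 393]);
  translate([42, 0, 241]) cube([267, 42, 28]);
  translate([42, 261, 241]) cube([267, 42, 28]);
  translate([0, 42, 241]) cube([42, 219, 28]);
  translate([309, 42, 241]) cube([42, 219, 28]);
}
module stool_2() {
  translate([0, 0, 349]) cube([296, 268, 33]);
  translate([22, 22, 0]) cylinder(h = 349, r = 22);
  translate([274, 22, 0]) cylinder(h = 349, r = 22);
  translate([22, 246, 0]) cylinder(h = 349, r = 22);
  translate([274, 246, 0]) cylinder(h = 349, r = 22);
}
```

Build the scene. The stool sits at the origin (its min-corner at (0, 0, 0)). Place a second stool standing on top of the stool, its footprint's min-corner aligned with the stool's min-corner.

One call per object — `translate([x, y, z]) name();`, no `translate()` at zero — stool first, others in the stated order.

stool();
translate([0, 0, 420]) stool_2();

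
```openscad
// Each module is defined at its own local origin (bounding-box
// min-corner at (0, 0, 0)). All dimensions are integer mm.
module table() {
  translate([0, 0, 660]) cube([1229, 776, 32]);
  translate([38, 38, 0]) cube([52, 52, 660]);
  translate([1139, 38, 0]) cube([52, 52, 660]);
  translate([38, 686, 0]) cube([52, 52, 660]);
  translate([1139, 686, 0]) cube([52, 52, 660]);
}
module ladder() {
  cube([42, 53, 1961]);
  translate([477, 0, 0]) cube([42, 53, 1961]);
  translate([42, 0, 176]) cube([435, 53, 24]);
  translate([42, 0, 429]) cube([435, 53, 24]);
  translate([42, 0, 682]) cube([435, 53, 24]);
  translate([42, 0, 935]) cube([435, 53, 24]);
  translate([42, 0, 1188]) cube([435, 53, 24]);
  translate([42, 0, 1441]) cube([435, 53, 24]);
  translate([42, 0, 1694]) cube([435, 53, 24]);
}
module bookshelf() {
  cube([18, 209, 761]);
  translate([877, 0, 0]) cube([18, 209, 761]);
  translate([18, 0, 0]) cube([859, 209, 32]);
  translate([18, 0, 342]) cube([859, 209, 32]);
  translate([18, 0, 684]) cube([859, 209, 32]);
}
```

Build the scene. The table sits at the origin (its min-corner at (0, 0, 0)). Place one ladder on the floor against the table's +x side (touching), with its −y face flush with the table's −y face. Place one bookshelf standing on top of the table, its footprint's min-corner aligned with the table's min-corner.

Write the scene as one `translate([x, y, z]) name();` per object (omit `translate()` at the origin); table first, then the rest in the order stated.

table();
translate([1229, 0, 0]) ladder();
translate([0, 0, 692]) bookshelf();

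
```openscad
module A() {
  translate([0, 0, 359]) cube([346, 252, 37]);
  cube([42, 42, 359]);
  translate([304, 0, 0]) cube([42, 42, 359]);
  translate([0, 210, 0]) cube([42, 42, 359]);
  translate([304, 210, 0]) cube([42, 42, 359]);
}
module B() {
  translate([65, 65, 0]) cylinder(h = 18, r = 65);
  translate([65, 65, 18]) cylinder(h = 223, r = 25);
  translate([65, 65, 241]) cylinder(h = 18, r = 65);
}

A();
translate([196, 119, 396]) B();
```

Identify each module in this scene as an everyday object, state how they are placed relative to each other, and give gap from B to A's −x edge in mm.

The spool's min-x is at 196; the stool's min-x is 0; gap = 196 mm.

A is a stool. B is a spool. The spool is on top of the stool. The gap from the spool to the stool's −x edge is 196 mm.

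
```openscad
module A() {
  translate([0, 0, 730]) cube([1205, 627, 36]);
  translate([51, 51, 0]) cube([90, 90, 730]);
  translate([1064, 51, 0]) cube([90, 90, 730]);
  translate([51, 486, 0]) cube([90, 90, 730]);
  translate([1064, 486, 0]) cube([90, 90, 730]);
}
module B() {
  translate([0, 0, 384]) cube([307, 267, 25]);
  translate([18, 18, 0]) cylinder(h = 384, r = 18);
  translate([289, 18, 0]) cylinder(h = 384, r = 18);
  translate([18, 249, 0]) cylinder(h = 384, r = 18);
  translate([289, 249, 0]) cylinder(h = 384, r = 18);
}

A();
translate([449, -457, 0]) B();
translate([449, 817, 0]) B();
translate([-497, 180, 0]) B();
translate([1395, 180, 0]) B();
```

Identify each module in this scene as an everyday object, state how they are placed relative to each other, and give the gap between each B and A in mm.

Each stool's nearest face is 190 mm from the table's bounding box.

A is a table. B is a stool. Four stools sit around the table at the −y, +y, −x, +x sides. The gap between each stool and the table is 190 mm.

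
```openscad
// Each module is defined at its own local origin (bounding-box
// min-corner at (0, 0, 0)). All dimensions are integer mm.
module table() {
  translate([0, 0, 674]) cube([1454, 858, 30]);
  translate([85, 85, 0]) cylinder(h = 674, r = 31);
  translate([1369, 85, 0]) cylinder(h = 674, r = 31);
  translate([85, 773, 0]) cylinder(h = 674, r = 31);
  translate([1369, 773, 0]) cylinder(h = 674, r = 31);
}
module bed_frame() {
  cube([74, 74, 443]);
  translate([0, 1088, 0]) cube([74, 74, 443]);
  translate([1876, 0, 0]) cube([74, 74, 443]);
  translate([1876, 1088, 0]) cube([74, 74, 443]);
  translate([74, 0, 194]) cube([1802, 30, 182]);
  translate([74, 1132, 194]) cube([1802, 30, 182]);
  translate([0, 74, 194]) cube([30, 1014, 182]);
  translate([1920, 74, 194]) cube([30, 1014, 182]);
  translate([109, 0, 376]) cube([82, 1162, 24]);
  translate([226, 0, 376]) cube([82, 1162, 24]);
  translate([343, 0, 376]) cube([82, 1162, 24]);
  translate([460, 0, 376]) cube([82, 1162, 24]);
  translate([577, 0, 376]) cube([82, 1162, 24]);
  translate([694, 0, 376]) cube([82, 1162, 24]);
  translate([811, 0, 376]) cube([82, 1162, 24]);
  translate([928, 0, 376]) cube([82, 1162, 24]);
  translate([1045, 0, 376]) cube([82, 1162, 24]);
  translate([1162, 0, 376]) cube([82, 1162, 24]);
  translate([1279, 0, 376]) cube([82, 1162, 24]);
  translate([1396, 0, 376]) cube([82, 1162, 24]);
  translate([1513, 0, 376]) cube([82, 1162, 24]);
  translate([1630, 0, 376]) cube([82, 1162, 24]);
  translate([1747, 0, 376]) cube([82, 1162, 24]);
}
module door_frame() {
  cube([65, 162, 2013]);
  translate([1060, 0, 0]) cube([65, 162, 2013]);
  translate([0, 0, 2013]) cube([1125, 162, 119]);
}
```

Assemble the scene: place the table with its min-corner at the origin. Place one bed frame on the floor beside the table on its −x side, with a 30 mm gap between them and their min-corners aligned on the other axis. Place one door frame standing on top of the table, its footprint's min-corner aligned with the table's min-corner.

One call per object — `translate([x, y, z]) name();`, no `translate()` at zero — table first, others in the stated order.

table();
translate([-1980, 0, 0]) bed_frame();
translate([0, 0, 704]) door_frame();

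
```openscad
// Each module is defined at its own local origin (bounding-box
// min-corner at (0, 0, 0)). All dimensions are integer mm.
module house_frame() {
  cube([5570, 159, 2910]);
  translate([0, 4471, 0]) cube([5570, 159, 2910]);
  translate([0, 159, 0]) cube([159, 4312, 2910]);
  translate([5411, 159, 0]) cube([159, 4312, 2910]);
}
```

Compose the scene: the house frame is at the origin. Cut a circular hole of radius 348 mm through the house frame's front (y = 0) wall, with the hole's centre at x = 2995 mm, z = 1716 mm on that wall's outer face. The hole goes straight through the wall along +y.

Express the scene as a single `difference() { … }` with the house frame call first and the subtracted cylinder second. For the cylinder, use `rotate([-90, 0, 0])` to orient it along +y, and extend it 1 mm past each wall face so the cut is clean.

difference() {
  house_frame();
  translate([2995, -1, 1716]) rotate([-90, 0, 0]) cylinder(h = 161, r = 348);
}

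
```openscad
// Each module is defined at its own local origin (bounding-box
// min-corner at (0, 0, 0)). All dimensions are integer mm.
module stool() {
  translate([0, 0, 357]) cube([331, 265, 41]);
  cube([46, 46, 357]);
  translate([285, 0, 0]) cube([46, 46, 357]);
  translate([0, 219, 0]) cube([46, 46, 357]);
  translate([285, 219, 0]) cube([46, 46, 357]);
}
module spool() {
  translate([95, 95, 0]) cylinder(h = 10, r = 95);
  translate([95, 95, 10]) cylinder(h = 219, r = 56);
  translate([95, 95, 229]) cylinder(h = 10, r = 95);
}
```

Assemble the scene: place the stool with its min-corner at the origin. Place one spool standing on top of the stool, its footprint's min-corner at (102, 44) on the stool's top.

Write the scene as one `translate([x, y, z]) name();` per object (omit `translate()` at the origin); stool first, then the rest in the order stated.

stool();
translate([102, 44, 398]) spool();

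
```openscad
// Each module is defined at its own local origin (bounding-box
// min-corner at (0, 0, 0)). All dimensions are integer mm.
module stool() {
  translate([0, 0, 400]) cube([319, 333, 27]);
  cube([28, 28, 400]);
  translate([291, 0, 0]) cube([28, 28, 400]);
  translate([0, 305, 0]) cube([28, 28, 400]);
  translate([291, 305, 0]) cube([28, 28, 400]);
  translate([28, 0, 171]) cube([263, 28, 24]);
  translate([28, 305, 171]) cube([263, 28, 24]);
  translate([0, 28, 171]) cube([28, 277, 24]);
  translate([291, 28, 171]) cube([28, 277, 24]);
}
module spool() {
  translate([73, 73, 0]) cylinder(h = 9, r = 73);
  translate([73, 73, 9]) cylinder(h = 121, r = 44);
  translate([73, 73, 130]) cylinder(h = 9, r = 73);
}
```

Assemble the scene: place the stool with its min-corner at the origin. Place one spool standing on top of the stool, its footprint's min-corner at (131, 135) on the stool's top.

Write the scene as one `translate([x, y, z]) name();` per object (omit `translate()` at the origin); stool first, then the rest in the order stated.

stool();
translate([131, 135, 427]) spool();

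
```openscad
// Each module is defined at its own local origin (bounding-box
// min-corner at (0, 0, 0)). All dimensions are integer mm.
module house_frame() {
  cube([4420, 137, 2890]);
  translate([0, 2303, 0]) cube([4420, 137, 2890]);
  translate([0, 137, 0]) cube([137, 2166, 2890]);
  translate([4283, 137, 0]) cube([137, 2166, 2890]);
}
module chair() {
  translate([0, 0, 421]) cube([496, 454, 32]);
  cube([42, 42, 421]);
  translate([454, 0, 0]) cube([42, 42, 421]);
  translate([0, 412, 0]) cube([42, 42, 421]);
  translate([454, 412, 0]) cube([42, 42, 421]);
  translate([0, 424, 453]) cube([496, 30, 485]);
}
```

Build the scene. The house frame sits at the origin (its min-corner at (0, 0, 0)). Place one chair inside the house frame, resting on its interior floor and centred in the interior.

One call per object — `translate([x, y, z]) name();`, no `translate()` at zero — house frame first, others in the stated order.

house_frame();
translate([1962, 993, 0]) chair();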